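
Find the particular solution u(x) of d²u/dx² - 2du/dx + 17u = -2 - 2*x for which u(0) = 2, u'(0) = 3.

Characteristic equation r² - 2r + 17 = 0 has discriminant (-2)² - 4·(17) = -64 < 0, so r = 1 ± 4i.
Hence u_h = C1*cos(4*x)*exp(x) + C2*exp(x)*sin(4*x).
For the particular solution try u_p = A0 + A1*x. Substituting and matching coefficients of each power of x gives A0 = -38/289, A1 = -2/17, so u_p = -38/289 - 2*x/17.
General solution: u = -38/289 - 2*x/17 + C1*cos(4*x)*exp(x) + C2*exp(x)*sin(4*x).
Apply the initial conditions: u(0) = -38/289 + C1 = 2 and u'(0) = -2/17 + C1 + 4*C2 = 3. Solving gives C1 = 616/289, C2 = 285/1156.

u = -38/289 - 2*x/17 + 285*exp(x)*sin(4*x)/1156 + 616*cos(4*x)*exp(x)/289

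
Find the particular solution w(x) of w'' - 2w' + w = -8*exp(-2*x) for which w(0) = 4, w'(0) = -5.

Characteristic equation r² - 2r + 1 = 0 has discriminant (-2)² - 4·(1) = 0, so r = 1 is a repeated root.
Hence w_h = (C1 + C2*x)*exp(x).
Try w_p = A*exp(-2*x). Substituting into the equation and dividing by exp(-2*x) gives A = -8/9, so w_p = -8*exp(-2*x)/9.
General solution: w = -8*exp(-2*x)/9 + C1*exp(x) + C2*x*exp(x).
Apply the initial conditions: w(0) = -8/9 + C1 = 4 and w'(0) = 16/9 + C1 + C2 = -5. Solving gives C1 = 44/9, C2 = -35/3.

w = -8*exp(-2*x)/9 + 44*exp(x)/9 - 35*x*exp(x)/3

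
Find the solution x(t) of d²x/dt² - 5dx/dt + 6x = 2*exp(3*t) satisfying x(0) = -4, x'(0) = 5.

Characteristic equation r² - 5r + 6 = 0 factors as (r - 3)(r - 2) = 0, so r = 3, 2.
Hence x_h = C1*exp(3*t) + C2*exp(2*t).
Since exp(3*t) solves the homogeneous equation (r = 3 is a root of multiplicity 1), multiply the trial by t. Try x_p = A*t*exp(3*t). Substituting into the equation and dividing by exp(3*t) gives A = 2, so x_p = 2*t*exp(3*t).
General solution: x = C1*exp(3*t) + C2*exp(2*t) + 2*t*exp(3*t).
Apply the initial conditions: x(0) = C1 + C2 = -4 and x'(0) = 2 + 2*C2 + 3*C1 = 5. Solving gives C1 = 11, C2 = -15.

x = -15*exp(2*t) + 11*exp(3*t) + 2*t*exp(3*t)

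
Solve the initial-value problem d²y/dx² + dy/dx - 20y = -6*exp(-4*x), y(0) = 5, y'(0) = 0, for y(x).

Characteristic equation r² + r - 20 = 0 factors as (r + 5)(r - 4) = 0, so r = -5, 4.
Hence y_h = C1*exp(-5*x) + C2*exp(4*x).
Try y_p = A*exp(-4*x). Substituting into the equation and dividing by exp(-4*x) gives A = 3/4, so y_p = 3*exp(-4*x)/4.
General solution: y = 3*exp(-4*x)/4 + C1*exp(-5*x) + C2*exp(4*x).
Apply the initial conditions: y(0) = 3/4 + C1 + C2 = 5 and y'(0) = -3 - 5*C1 + 4*C2 = 0. Solving gives C1 = 14/9, C2 = 97/36.

y = 3*exp(-4*x)/4 + 14*exp(-5*x)/9 + 97*exp(4*x)/36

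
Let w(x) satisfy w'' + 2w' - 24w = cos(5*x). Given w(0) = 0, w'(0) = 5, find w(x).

Characteristic equation r² + 2r - 24 = 0 factors as (r + 6)(r - 4) = 0, so r = -6, 4.
Hence w_h = C1*exp(-6*x) + C2*exp(4*x).
Try w_p = A*cos(5*x) + B*sin(5*x). Substituting and equating the coefficients of cos(5x) and sin(5x) gives A = -49/2501, B = 10/2501, so w_p = -49*cos(5*x)/2501 + 10*sin(5*x)/2501.
General solution: w = -49*cos(5*x)/2501 + 10*sin(5*x)/2501 + C1*exp(-6*x) + C2*exp(4*x).
Apply the initial conditions: w(0) = -49/2501 + C1 + C2 = 0 and w'(0) = 50/2501 - 6*C1 + 4*C2 = 5. Solving gives C1 = -299/610, C2 = 209/410.

w = -299*exp(-6*x)/610 - 49*cos(5*x)/2501 + 10*sin(5*x)/2501 + 209*exp(4*x)/410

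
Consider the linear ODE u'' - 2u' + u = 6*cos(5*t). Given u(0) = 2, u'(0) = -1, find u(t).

Characteristic equation r² - 2r + 1 = 0 has discriminant (-2)² - 4·(1) = 0, so r = 1 is a repeated root.
Hence u_h = (C1 + C2*t)*exp(t).
Try u_p = A*cos(5*t) + B*sin(5*t). Substituting and equating the coefficients of cos(5t) and sin(5t) gives A = -36/169, B = -15/169, so u_p = -36*cos(5*t)/169 - 15*sin(5*t)/169.
General solution: u = -36*cos(5*t)/169 - 15*sin(5*t)/169 + C1*exp(t) + C2*t*exp(t).
Apply the initial conditions: u(0) = -36/169 + C1 = 2 and u'(0) = -75/169 + C1 + C2 = -1. Solving gives C1 = 374/169, C2 = -36/13.

u = -36*cos(5*t)/169 - 15*sin(5*t)/169 + 374*exp(t)/169 - 36*t*exp(t)/13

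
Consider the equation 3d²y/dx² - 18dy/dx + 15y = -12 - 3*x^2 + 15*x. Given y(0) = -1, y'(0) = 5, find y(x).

y = -12/125 - 9*exp(x)/4 - x**2/5 + 13*x/25 + 673*exp(5*x)/500

Divide through by 3: y'' - 6y' + 5y = -4 - x^2 + 5*x.
Characteristic equation r² - 6r + 5 = 0 factors as (r - 1)(r - 5) = 0, so r = 1, 5.
Hence y_h = C1*exp(x) + C2*exp(5*x).
For the particular solution try y_p = A0 + A1*x + A2*x^2. Substituting and matching coefficients of each power of x gives A0 = -12/125, A1 = 13/25, A2 = -1/5, so y_p = -12/125 - x^2/5 + 13*x/25.
General solution: y = -12/125 - x^2/5 + 13*x/25 + C1*exp(x) + C2*exp(5*x).
Apply the initial conditions: y(0) = -12/125 + C1 + C2 = -1 and y'(0) = 13/25 + C1 + 5*C2 = 5. Solving gives C1 = -9/4, C2 = 673/500.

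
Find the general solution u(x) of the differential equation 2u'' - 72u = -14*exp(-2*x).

u = 7*exp(-2*x)/32 + C1*exp(6*x) + C2*exp(-6*x)

Divide through by 2: u'' - 36u = -7*exp(-2*x).
Characteristic equation r² - 36 = 0 factors as (r - 6)(r + 6) = 0, so r = 6, -6.
Hence u_h = C1*exp(6*x) + C2*exp(-6*x).
Try u_p = A*exp(-2*x). Substituting into the equation and dividing by exp(-2*x) gives A = 7/32, so u_p = 7*exp(-2*x)/32.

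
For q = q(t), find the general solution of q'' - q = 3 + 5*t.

q = -3 - 5*t + C1*exp(-t) + C2*exp(t)

Characteristic equation r² - 1 = 0 factors as (r + 1)(r - 1) = 0, so r = -1, 1.
Hence q_h = C1*exp(-t) + C2*exp(t).
For the particular solution try q_p = A0 + A1*t. Substituting and matching coefficients of each power of t gives A0 = -3, A1 = -5, so q_p = -3 - 5*t.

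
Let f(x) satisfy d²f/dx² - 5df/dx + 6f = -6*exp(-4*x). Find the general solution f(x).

Characteristic equation r² - 5r + 6 = 0 factors as (r - 3)(r - 2) = 0, so r = 3, 2.
Hence f_h = C1*exp(3*x) + C2*exp(2*x).
Try f_p = A*exp(-4*x). Substituting into the equation and dividing by exp(-4*x) gives A = -1/7, so f_p = -exp(-4*x)/7.

f = -exp(-4*x)/7 + C1*exp(3*x) + C2*exp(2*x)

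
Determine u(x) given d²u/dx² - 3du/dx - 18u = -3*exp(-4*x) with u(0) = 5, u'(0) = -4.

Characteristic equation r² - 3r - 18 = 0 factors as (r + 3)(r - 6) = 0, so r = -3, 6.
Hence u_h = C1*exp(-3*x) + C2*exp(6*x).
Try u_p = A*exp(-4*x). Substituting into the equation and dividing by exp(-4*x) gives A = -3/10, so u_p = -3*exp(-4*x)/10.
General solution: u = -3*exp(-4*x)/10 + C1*exp(-3*x) + C2*exp(6*x).
Apply the initial conditions: u(0) = -3/10 + C1 + C2 = 5 and u'(0) = 6/5 - 3*C1 + 6*C2 = -4. Solving gives C1 = 37/9, C2 = 107/90.

u = -3*exp(-4*x)/10 + 37*exp(-3*x)/9 + 107*exp(6*x)/90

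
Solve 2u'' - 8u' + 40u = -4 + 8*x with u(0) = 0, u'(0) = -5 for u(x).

u = -3/50 + x/5 - 133*exp(2*x)*sin(4*x)/100 + 3*cos(4*x)*exp(2*x)/50

Divide through by 2: u'' - 4u' + 20u = -2 + 4*x.
Characteristic equation r² - 4r + 20 = 0 has discriminant (-4)² - 4·(20) = -64 < 0, so r = 2 ± 4i.
Hence u_h = C1*cos(4*x)*exp(2*x) + C2*exp(2*x)*sin(4*x).
For the particular solution try u_p = A0 + A1*x. Substituting and matching coefficients of each power of x gives A0 = -3/50, A1 = 1/5, so u_p = -3/50 + x/5.
General solution: u = -3/50 + x/5 + C1*cos(4*x)*exp(2*x) + C2*exp(2*x)*sin(4*x).
Apply the initial conditions: u(0) = -3/50 + C1 = 0 and u'(0) = 1/5 + 2*C1 + 4*C2 = -5. Solving gives C1 = 3/50, C2 = -133/100.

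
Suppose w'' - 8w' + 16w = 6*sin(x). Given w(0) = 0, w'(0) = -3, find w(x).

Characteristic equation r² - 8r + 16 = 0 has discriminant (-8)² - 4·(16) = 0, so r = 4 is a repeated root.
Hence w_h = (C1 + C2*x)*exp(4*x).
Try w_p = A*cos(x) + B*sin(x). Substituting and equating the coefficients of cos(x) and sin(x) gives A = 48/289, B = 90/289, so w_p = 48*cos(x)/289 + 90*sin(x)/289.
General solution: w = 48*cos(x)/289 + 90*sin(x)/289 + C1*exp(4*x) + C2*x*exp(4*x).
Apply the initial conditions: w(0) = 48/289 + C1 = 0 and w'(0) = 90/289 + C2 + 4*C1 = -3. Solving gives C1 = -48/289, C2 = -45/17.

w = -48*exp(4*x)/289 + 48*cos(x)/289 + 90*sin(x)/289 - 45*x*exp(4*x)/17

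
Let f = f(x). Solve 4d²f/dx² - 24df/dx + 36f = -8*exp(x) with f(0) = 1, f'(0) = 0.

f = -exp(x)/2 + 3*exp(3*x)/2 - 4*x*exp(3*x)

Divide through by 4: f'' - 6f' + 9f = -2*exp(x).
Characteristic equation r² - 6r + 9 = 0 has discriminant (-6)² - 4·(9) = 0, so r = 3 is a repeated root.
Hence f_h = (C1 + C2*x)*exp(3*x).
Try f_p = A*exp(x). Substituting into the equation and dividing by exp(x) gives A = -1/2, so f_p = -exp(x)/2.
General solution: f = -exp(x)/2 + C1*exp(3*x) + C2*x*exp(3*x).
Apply the initial conditions: f(0) = -1/2 + C1 = 1 and f'(0) = -1/2 + C2 + 3*C1 = 0. Solving gives C1 = 3/2, C2 = -4.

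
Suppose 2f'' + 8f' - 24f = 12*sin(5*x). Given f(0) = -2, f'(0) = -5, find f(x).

f = -463*exp(2*x)/232 - 222*sin(5*x)/1769 - 120*cos(5*x)/1769 + 31*exp(-6*x)/488

Divide through by 2: f'' + 4f' - 12f = 6*sin(5*x).
Characteristic equation r² + 4r - 12 = 0 factors as (r - 2)(r + 6) = 0, so r = 2, -6.
Hence f_h = C1*exp(2*x) + C2*exp(-6*x).
Try f_p = A*cos(5*x) + B*sin(5*x). Substituting and equating the coefficients of cos(5x) and sin(5x) gives A = -120/1769, B = -222/1769, so f_p = -222*sin(5*x)/1769 - 120*cos(5*x)/1769.
General solution: f = -222*sin(5*x)/1769 - 120*cos(5*x)/1769 + C1*exp(2*x) + C2*exp(-6*x).
Apply the initial conditions: f(0) = -120/1769 + C1 + C2 = -2 and f'(0) = -1110/1769 - 6*C2 + 2*C1 = -5. Solving gives C1 = -463/232, C2 = 31/488.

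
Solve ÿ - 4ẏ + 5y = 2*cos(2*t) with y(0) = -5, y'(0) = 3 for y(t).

y = -16*sin(2*t)/65 + 2*cos(2*t)/65 - 327*cos(t)*exp(2*t)/65 + 881*exp(2*t)*sin(t)/65

Characteristic equation r² - 4r + 5 = 0 has discriminant (-4)² - 4·(5) = -4 < 0, so r = 2 ± i.
Hence y_h = C1*cos(t)*exp(2*t) + C2*exp(2*t)*sin(t).
Try y_p = A*cos(2*t) + B*sin(2*t). Substituting and equating the coefficients of cos(2t) and sin(2t) gives A = 2/65, B = -16/65, so y_p = -16*sin(2*t)/65 + 2*cos(2*t)/65.
General solution: y = -16*sin(2*t)/65 + 2*cos(2*t)/65 + C1*cos(t)*exp(2*t) + C2*exp(2*t)*sin(t).
Apply the initial conditions: y(0) = 2/65 + C1 = -5 and y'(0) = -32/65 + C2 + 2*C1 = 3. Solving gives C1 = -327/65, C2 = 881/65.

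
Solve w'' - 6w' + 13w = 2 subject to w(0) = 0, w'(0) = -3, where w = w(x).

w = 2/13 - 33*exp(3*x)*sin(2*x)/26 - 2*cos(2*x)*exp(3*x)/13

Characteristic equation r² - 6r + 13 = 0 has discriminant (-6)² - 4·(13) = -16 < 0, so r = 3 ± 2i.
Hence w_h = C1*cos(2*x)*exp(3*x) + C2*exp(3*x)*sin(2*x).
For the particular solution try w_p = A0. Substituting and matching coefficients of each power of x gives A0 = 2/13, so w_p = 2/13.
General solution: w = 2/13 + C1*cos(2*x)*exp(3*x) + C2*exp(3*x)*sin(2*x).
Apply the initial conditions: w(0) = 2/13 + C1 = 0 and w'(0) = 2*C2 + 3*C1 = -3. Solving gives C1 = -2/13, C2 = -33/26.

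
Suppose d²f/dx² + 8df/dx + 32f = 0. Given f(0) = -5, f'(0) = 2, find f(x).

f = -5*cos(4*x)*exp(-4*x) - 9*exp(-4*x)*sin(4*x)/2

Characteristic equation r² + 8r + 32 = 0 has discriminant (8)² - 4·(32) = -64 < 0, so r = -4 ± 4i.
Hence f_h = C1*cos(4*x)*exp(-4*x) + C2*exp(-4*x)*sin(4*x).
Apply the initial conditions: f(0) = C1 = -5 and f'(0) = -4*C1 + 4*C2 = 2. Solving gives C1 = -5, C2 = -9/2.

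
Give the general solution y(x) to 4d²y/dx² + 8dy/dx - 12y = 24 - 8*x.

y = -14/9 + 2*x/3 + C1*exp(-3*x) + C2*exp(x)

Divide through by 4: y'' + 2y' - 3y = 6 - 2*x.
Characteristic equation r² + 2r - 3 = 0 factors as (r + 3)(r - 1) = 0, so r = -3, 1.
Hence y_h = C1*exp(-3*x) + C2*exp(x).
For the particular solution try y_p = A0 + A1*x. Substituting and matching coefficients of each power of x gives A0 = -14/9, A1 = 2/3, so y_p = -14/9 + 2*x/3.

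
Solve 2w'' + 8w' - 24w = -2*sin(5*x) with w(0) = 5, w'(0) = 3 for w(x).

w = 20*cos(5*x)/1769 + 37*sin(5*x)/1769 + 54*exp(-6*x)/61 + 119*exp(2*x)/29

Divide through by 2: w'' + 4w' - 12w = -sin(5*x).
Characteristic equation r² + 4r - 12 = 0 factors as (r + 6)(r - 2) = 0, so r = -6, 2.
Hence w_h = C1*exp(-6*x) + C2*exp(2*x).
Try w_p = A*cos(5*x) + B*sin(5*x). Substituting and equating the coefficients of cos(5x) and sin(5x) gives A = 20/1769, B = 37/1769, so w_p = 20*cos(5*x)/1769 + 37*sin(5*x)/1769.
General solution: w = 20*cos(5*x)/1769 + 37*sin(5*x)/1769 + C1*exp(-6*x) + C2*exp(2*x).
Apply the initial conditions: w(0) = 20/1769 + C1 + C2 = 5 and w'(0) = 185/1769 - 6*C1 + 2*C2 = 3. Solving gives C1 = 54/61, C2 = 119/29.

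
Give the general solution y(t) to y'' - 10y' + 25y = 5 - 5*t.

y = 3/25 - t/5 + C1*exp(5*t) + C2*t*exp(5*t)

Characteristic equation r² - 10r + 25 = 0 has discriminant (-10)² - 4·(25) = 0, so r = 5 is a repeated root.
Hence y_h = (C1 + C2*t)*exp(5*t).
For the particular solution try y_p = A0 + A1*t. Substituting and matching coefficients of each power of t gives A0 = 3/25, A1 = -1/5, so y_p = 3/25 - t/5.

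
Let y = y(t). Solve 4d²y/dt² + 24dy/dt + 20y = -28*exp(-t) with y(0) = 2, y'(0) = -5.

Divide through by 4: y'' + 6y' + 5y = -7*exp(-t).
Characteristic equation r² + 6r + 5 = 0 factors as (r + 1)(r + 5) = 0, so r = -1, -5.
Hence y_h = C1*exp(-t) + C2*exp(-5*t).
Since exp(-t) solves the homogeneous equation (r = -1 is a root of multiplicity 1), multiply the trial by t. Try y_p = A*t*exp(-t). Substituting into the equation and dividing by exp(-t) gives A = -7/4, so y_p = -7*t*exp(-t)/4.
General solution: y = C1*exp(-t) + C2*exp(-5*t) - 7*t*exp(-t)/4.
Apply the initial conditions: y(0) = C1 + C2 = 2 and y'(0) = -7/4 - C1 - 5*C2 = -5. Solving gives C1 = 27/16, C2 = 5/16.

y = 5*exp(-5*t)/16 + 27*exp(-t)/16 - 7*t*exp(-t)/4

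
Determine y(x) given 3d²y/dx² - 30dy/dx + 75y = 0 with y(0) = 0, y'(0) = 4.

y = 4*x*exp(5*x)

Divide through by 3: y'' - 10y' + 25y = 0.
Characteristic equation r² - 10r + 25 = 0 has discriminant (-10)² - 4·(25) = 0, so r = 5 is a repeated root.
Hence y_h = (C1 + C2*x)*exp(5*x).
Apply the initial conditions: y(0) = C1 = 0 and y'(0) = C2 + 5*C1 = 4. Solving gives C1 = 0, C2 = 4.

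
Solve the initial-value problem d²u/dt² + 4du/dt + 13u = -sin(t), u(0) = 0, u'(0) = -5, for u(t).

Characteristic equation r² + 4r + 13 = 0 has discriminant (4)² - 4·(13) = -36 < 0, so r = -2 ± 3i.
Hence u_h = C1*cos(3*t)*exp(-2*t) + C2*exp(-2*t)*sin(3*t).
Try u_p = A*cos(t) + B*sin(t). Substituting and equating the coefficients of cos(t) and sin(t) gives A = 1/40, B = -3/40, so u_p = -3*sin(t)/40 + cos(t)/40.
General solution: u = -3*sin(t)/40 + cos(t)/40 + C1*cos(3*t)*exp(-2*t) + C2*exp(-2*t)*sin(3*t).
Apply the initial conditions: u(0) = 1/40 + C1 = 0 and u'(0) = -3/40 - 2*C1 + 3*C2 = -5. Solving gives C1 = -1/40, C2 = -199/120.

u = -3*sin(t)/40 + cos(t)/40 - 199*exp(-2*t)*sin(3*t)/120 - cos(3*t)*exp(-2*t)/40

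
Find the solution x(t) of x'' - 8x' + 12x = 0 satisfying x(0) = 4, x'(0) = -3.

x = -11*exp(6*t)/4 + 27*exp(2*t)/4

Characteristic equation r² - 8r + 12 = 0 factors as (r - 2)(r - 6) = 0, so r = 2, 6.
Hence x_h = C1*exp(2*t) + C2*exp(6*t).
Apply the initial conditions: x(0) = C1 + C2 = 4 and x'(0) = 2*C1 + 6*C2 = -3. Solving gives C1 = 27/4, C2 = -11/4.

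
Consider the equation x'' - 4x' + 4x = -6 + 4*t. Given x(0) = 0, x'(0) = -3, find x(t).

x = -1/2 + t + exp(2*t)/2 - 5*t*exp(2*t)

Characteristic equation r² - 4r + 4 = 0 has discriminant (-4)² - 4·(4) = 0, so r = 2 is a repeated root.
Hence x_h = (C1 + C2*t)*exp(2*t).
For the particular solution try x_p = A0 + A1*t. Substituting and matching coefficients of each power of t gives A0 = -1/2, A1 = 1, so x_p = -1/2 + t.
General solution: x = -1/2 + t + C1*exp(2*t) + C2*t*exp(2*t).
Apply the initial conditions: x(0) = -1/2 + C1 = 0 and x'(0) = 1 + C2 + 2*C1 = -3. Solving gives C1 = 1/2, C2 = -5.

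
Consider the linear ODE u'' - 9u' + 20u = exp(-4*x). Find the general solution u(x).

u = exp(-4*x)/72 + C1*exp(4*x) + C2*exp(5*x)

Characteristic equation r² - 9r + 20 = 0 factors as (r - 4)(r - 5) = 0, so r = 4, 5.
Hence u_h = C1*exp(4*x) + C2*exp(5*x).
Try u_p = A*exp(-4*x). Substituting into the equation and dividing by exp(-4*x) gives A = 1/72, so u_p = exp(-4*x)/72.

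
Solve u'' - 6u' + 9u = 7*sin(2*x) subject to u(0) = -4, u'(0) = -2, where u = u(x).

Characteristic equation r² - 6r + 9 = 0 has discriminant (-6)² - 4·(9) = 0, so r = 3 is a repeated root.
Hence u_h = (C1 + C2*x)*exp(3*x).
Try u_p = A*cos(2*x) + B*sin(2*x). Substituting and equating the coefficients of cos(2x) and sin(2x) gives A = 84/169, B = 35/169, so u_p = 35*sin(2*x)/169 + 84*cos(2*x)/169.
General solution: u = 35*sin(2*x)/169 + 84*cos(2*x)/169 + C1*exp(3*x) + C2*x*exp(3*x).
Apply the initial conditions: u(0) = 84/169 + C1 = -4 and u'(0) = 70/169 + C2 + 3*C1 = -2. Solving gives C1 = -760/169, C2 = 144/13.

u = -760*exp(3*x)/169 + 35*sin(2*x)/169 + 84*cos(2*x)/169 + 144*x*exp(3*x)/13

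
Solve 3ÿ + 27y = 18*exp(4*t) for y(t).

Divide through by 3: y'' + 9y = 6*exp(4*t).
Characteristic equation r² + 9 = 0 has discriminant (0)² - 4·(9) = -36 < 0, so r = ± 3i.
Hence y_h = C1*cos(3*t) + C2*sin(3*t).
Try y_p = A*exp(4*t). Substituting into the equation and dividing by exp(4*t) gives A = 6/25, so y_p = 6*exp(4*t)/25.

y = 6*exp(4*t)/25 + C1*cos(3*t) + C2*sin(3*t)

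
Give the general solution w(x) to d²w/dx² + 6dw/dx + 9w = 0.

Characteristic equation r² + 6r + 9 = 0 has discriminant (6)² - 4·(9) = 0, so r = -3 is a repeated root.
Hence w_h = (C1 + C2*x)*exp(-3*x).

w = C1*exp(-3*x) + C2*x*exp(-3*x)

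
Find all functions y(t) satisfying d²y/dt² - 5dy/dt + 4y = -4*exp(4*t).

Characteristic equation r² - 5r + 4 = 0 factors as (r - 4)(r - 1) = 0, so r = 4, 1.
Hence y_h = C1*exp(4*t) + C2*exp(t).
Since exp(4*t) solves the homogeneous equation (r = 4 is a root of multiplicity 1), multiply the trial by t. Try y_p = A*t*exp(4*t). Substituting into the equation and dividing by exp(4*t) gives A = -4/3, so y_p = -4*t*exp(4*t)/3.

y = C1*exp(4*t) + C2*exp(t) - 4*t*exp(4*t)/3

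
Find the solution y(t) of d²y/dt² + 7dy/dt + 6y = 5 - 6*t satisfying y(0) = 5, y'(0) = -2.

y = 2 - t - 2*exp(-6*t)/5 + 17*exp(-t)/5

Characteristic equation r² + 7r + 6 = 0 factors as (r + 1)(r + 6) = 0, so r = -1, -6.
Hence y_h = C1*exp(-t) + C2*exp(-6*t).
For the particular solution try y_p = A0 + A1*t. Substituting and matching coefficients of each power of t gives A0 = 2, A1 = -1, so y_p = 2 - t.
General solution: y = 2 - t + C1*exp(-t) + C2*exp(-6*t).
Apply the initial conditions: y(0) = 2 + C1 + C2 = 5 and y'(0) = -1 - C1 - 6*C2 = -2. Solving gives C1 = 17/5, C2 = -2/5.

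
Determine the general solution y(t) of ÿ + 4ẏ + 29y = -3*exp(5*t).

y = -3*exp(5*t)/74 + C1*cos(5*t)*exp(-2*t) + C2*exp(-2*t)*sin(5*t)

Characteristic equation r² + 4r + 29 = 0 has discriminant (4)² - 4·(29) = -100 < 0, so r = -2 ± 5i.
Hence y_h = C1*cos(5*t)*exp(-2*t) + C2*exp(-2*t)*sin(5*t).
Try y_p = A*exp(5*t). Substituting into the equation and dividing by exp(5*t) gives A = -3/74, so y_p = -3*exp(5*t)/74.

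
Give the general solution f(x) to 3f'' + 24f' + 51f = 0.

Divide through by 3: f'' + 8f' + 17f = 0.
Characteristic equation r² + 8r + 17 = 0 has discriminant (8)² - 4·(17) = -4 < 0, so r = -4 ± i.
Hence f_h = C1*cos(x)*exp(-4*x) + C2*exp(-4*x)*sin(x).

f = C1*cos(x)*exp(-4*x) + C2*exp(-4*x)*sin(x)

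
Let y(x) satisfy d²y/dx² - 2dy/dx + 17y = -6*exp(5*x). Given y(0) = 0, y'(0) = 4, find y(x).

y = -3*exp(5*x)/16 + 3*cos(4*x)*exp(x)/16 + 19*exp(x)*sin(4*x)/16

Characteristic equation r² - 2r + 17 = 0 has discriminant (-2)² - 4·(17) = -64 < 0, so r = 1 ± 4i.
Hence y_h = C1*cos(4*x)*exp(x) + C2*exp(x)*sin(4*x).
Try y_p = A*exp(5*x). Substituting into the equation and dividing by exp(5*x) gives A = -3/16, so y_p = -3*exp(5*x)/16.
General solution: y = -3*exp(5*x)/16 + C1*cos(4*x)*exp(x) + C2*exp(x)*sin(4*x).
Apply the initial conditions: y(0) = -3/16 + C1 = 0 and y'(0) = -15/16 + C1 + 4*C2 = 4. Solving gives C1 = 3/16, C2 = 19/16.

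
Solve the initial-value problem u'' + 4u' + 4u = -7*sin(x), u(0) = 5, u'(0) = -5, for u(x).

u = -21*sin(x)/25 + 28*cos(x)/25 + 97*exp(-2*x)/25 + 18*x*exp(-2*x)/5

Characteristic equation r² + 4r + 4 = 0 has discriminant (4)² - 4·(4) = 0, so r = -2 is a repeated root.
Hence u_h = (C1 + C2*x)*exp(-2*x).
Try u_p = A*cos(x) + B*sin(x). Substituting and equating the coefficients of cos(x) and sin(x) gives A = 28/25, B = -21/25, so u_p = -21*sin(x)/25 + 28*cos(x)/25.
General solution: u = -21*sin(x)/25 + 28*cos(x)/25 + C1*exp(-2*x) + C2*x*exp(-2*x).
Apply the initial conditions: u(0) = 28/25 + C1 = 5 and u'(0) = -21/25 + C2 - 2*C1 = -5. Solving gives C1 = 97/25, C2 = 18/5.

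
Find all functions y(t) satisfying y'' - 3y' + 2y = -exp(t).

y = C1*exp(2*t) + C2*exp(t) + t*exp(t)

Characteristic equation r² - 3r + 2 = 0 factors as (r - 2)(r - 1) = 0, so r = 2, 1.
Hence y_h = C1*exp(2*t) + C2*exp(t).
Since exp(t) solves the homogeneous equation (r = 1 is a root of multiplicity 1), multiply the trial by t. Try y_p = A*t*exp(t). Substituting into the equation and dividing by exp(t) gives A = 1, so y_p = t*exp(t).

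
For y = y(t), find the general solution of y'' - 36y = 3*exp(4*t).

Characteristic equation r² - 36 = 0 factors as (r - 6)(r + 6) = 0, so r = 6, -6.
Hence y_h = C1*exp(6*t) + C2*exp(-6*t).
Try y_p = A*exp(4*t). Substituting into the equation and dividing by exp(4*t) gives A = -3/20, so y_p = -3*exp(4*t)/20.

y = -3*exp(4*t)/20 + C1*exp(6*t) + C2*exp(-6*t)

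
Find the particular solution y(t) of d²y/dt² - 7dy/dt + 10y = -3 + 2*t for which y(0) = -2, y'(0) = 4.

Characteristic equation r² - 7r + 10 = 0 factors as (r - 2)(r - 5) = 0, so r = 2, 5.
Hence y_h = C1*exp(2*t) + C2*exp(5*t).
For the particular solution try y_p = A0 + A1*t. Substituting and matching coefficients of each power of t gives A0 = -4/25, A1 = 1/5, so y_p = -4/25 + t/5.
General solution: y = -4/25 + t/5 + C1*exp(2*t) + C2*exp(5*t).
Apply the initial conditions: y(0) = -4/25 + C1 + C2 = -2 and y'(0) = 1/5 + 2*C1 + 5*C2 = 4. Solving gives C1 = -13/3, C2 = 187/75.

y = -4/25 - 13*exp(2*t)/3 + t/5 + 187*exp(5*t)/75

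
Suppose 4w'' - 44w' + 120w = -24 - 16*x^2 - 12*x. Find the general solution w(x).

Divide through by 4: w'' - 11w' + 30w = -6 - 4*x^2 - 3*x.
Characteristic equation r² - 11r + 30 = 0 factors as (r - 5)(r - 6) = 0, so r = 5, 6.
Hence w_h = C1*exp(5*x) + C2*exp(6*x).
For the particular solution try w_p = A0 + A1*x + A2*x^2. Substituting and matching coefficients of each power of x gives A0 = -8*2**(148/191)*3**(190/191)*5**(174/191)*7**(151/191)/3125, A1 = -89/450, A2 = -2/15, so w_p = -3559/13500 - 89*x/450 - 2*x^2/15.

w = -3559/13500 - 89*x/450 - 2*x**2/15 + C1*exp(5*x) + C2*exp(6*x)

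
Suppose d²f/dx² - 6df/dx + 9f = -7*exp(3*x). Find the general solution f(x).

Characteristic equation r² - 6r + 9 = 0 has discriminant (-6)² - 4·(9) = 0, so r = 3 is a repeated root.
Hence f_h = (C1 + C2*x)*exp(3*x).
Since exp(3*x) solves the homogeneous equation (r = 3 is a root of multiplicity 2), multiply the trial by x^2. Try f_p = A*x^2*exp(3*x). Substituting into the equation and dividing by exp(3*x) gives A = -7/2, so f_p = -7*x^2*exp(3*x)/2.

f = C1*exp(3*x) - 7*x**2*exp(3*x)/2 + C2*x*exp(3*x)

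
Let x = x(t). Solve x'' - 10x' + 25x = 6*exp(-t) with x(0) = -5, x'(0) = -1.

x = -31*exp(5*t)/6 + exp(-t)/6 + 25*t*exp(5*t)

Characteristic equation r² - 10r + 25 = 0 has discriminant (-10)² - 4·(25) = 0, so r = 5 is a repeated root.
Hence x_h = (C1 + C2*t)*exp(5*t).
Try x_p = A*exp(-t). Substituting into the equation and dividing by exp(-t) gives A = 1/6, so x_p = exp(-t)/6.
General solution: x = exp(-t)/6 + C1*exp(5*t) + C2*t*exp(5*t).
Apply the initial conditions: x(0) = 1/6 + C1 = -5 and x'(0) = -1/6 + C2 + 5*C1 = -1. Solving gives C1 = -31/6, C2 = 25.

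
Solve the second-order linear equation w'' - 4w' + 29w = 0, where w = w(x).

w = C1*cos(5*x)*exp(2*x) + C2*exp(2*x)*sin(5*x)

Characteristic equation r² - 4r + 29 = 0 has discriminant (-4)² - 4·(29) = -100 < 0, so r = 2 ± 5i.
Hence w_h = C1*cos(5*x)*exp(2*x) + C2*exp(2*x)*sin(5*x).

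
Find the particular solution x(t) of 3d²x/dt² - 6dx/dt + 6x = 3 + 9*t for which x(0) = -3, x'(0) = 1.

x = 2 + 3*t/2 - 5*cos(t)*exp(t) + 9*exp(t)*sin(t)/2

Divide through by 3: x'' - 2x' + 2x = 1 + 3*t.
Characteristic equation r² - 2r + 2 = 0 has discriminant (-2)² - 4·(2) = -4 < 0, so r = 1 ± i.
Hence x_h = C1*cos(t)*exp(t) + C2*exp(t)*sin(t).
For the particular solution try x_p = A0 + A1*t. Substituting and matching coefficients of each power of t gives A0 = 2, A1 = 3/2, so x_p = 2 + 3*t/2.
General solution: x = 2 + 3*t/2 + C1*cos(t)*exp(t) + C2*exp(t)*sin(t).
Apply the initial conditions: x(0) = 2 + C1 = -3 and x'(0) = 3/2 + C1 + C2 = 1. Solving gives C1 = -5, C2 = 9/2.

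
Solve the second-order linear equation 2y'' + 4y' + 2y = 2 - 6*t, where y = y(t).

y = 7 - 3*t + C1*exp(-t) + C2*t*exp(-t)

Divide through by 2: y'' + 2y' + y = 1 - 3*t.
Characteristic equation r² + 2r + 1 = 0 has discriminant (2)² - 4·(1) = 0, so r = -1 is a repeated root.
Hence y_h = (C1 + C2*t)*exp(-t).
For the particular solution try y_p = A0 + A1*t. Substituting and matching coefficients of each power of t gives A0 = 7, A1 = -3, so y_p = 7 - 3*t.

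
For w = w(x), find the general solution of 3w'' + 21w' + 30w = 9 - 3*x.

w = 37/100 - x/10 + C1*exp(-2*x) + C2*exp(-5*x)

Divide through by 3: w'' + 7w' + 10w = 3 - x.
Characteristic equation r² + 7r + 10 = 0 factors as (r + 2)(r + 5) = 0, so r = -2, -5.
Hence w_h = C1*exp(-2*x) + C2*exp(-5*x).
For the particular solution try w_p = A0 + A1*x. Substituting and matching coefficients of each power of x gives A0 = 37/100, A1 = -1/10, so w_p = 37/100 - x/10.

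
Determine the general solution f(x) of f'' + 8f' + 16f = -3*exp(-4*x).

f = C1*exp(-4*x) - 3*x**2*exp(-4*x)/2 + C2*x*exp(-4*x)

Characteristic equation r² + 8r + 16 = 0 has discriminant (8)² - 4·(16) = 0, so r = -4 is a repeated root.
Hence f_h = (C1 + C2*x)*exp(-4*x).
Since exp(-4*x) solves the homogeneous equation (r = -4 is a root of multiplicity 2), multiply the trial by x^2. Try f_p = A*x^2*exp(-4*x). Substituting into the equation and dividing by exp(-4*x) gives A = -3/2, so f_p = -3*x^2*exp(-4*x)/2.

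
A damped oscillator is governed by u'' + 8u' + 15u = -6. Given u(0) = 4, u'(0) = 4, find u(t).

Characteristic equation r² + 8r + 15 = 0 factors as (r + 3)(r + 5) = 0, so r = -3, -5.
Hence u_h = C1*exp(-3*t) + C2*exp(-5*t).
For the particular solution try u_p = A0. Substituting and matching coefficients of each power of t gives A0 = -2/5, so u_p = -2/5.
General solution: u = -2/5 + C1*exp(-3*t) + C2*exp(-5*t).
Apply the initial conditions: u(0) = -2/5 + C1 + C2 = 4 and u'(0) = -5*C2 - 3*C1 = 4. Solving gives C1 = 13, C2 = -43/5.

u = -2/5 + 13*exp(-3*t) - 43*exp(-5*t)/5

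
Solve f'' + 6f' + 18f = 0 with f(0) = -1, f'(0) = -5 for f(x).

Characteristic equation r² + 6r + 18 = 0 has discriminant (6)² - 4·(18) = -36 < 0, so r = -3 ± 3i.
Hence f_h = C1*cos(3*x)*exp(-3*x) + C2*exp(-3*x)*sin(3*x).
Apply the initial conditions: f(0) = C1 = -1 and f'(0) = -3*C1 + 3*C2 = -5. Solving gives C1 = -1, C2 = -8/3.

f = -cos(3*x)*exp(-3*x) - 8*exp(-3*x)*sin(3*x)/3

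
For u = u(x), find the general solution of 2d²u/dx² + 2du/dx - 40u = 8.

u = -1/5 + C1*exp(-5*x) + C2*exp(4*x)

Divide through by 2: u'' + u' - 20u = 4.
Characteristic equation r² + r - 20 = 0 factors as (r + 5)(r - 4) = 0, so r = -5, 4.
Hence u_h = C1*exp(-5*x) + C2*exp(4*x).
For the particular solution try u_p = A0. Substituting and matching coefficients of each power of x gives A0 = -1/5, so u_p = -1/5.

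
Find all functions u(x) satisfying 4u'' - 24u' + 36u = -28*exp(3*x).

Divide through by 4: u'' - 6u' + 9u = -7*exp(3*x).
Characteristic equation r² - 6r + 9 = 0 has discriminant (-6)² - 4·(9) = 0, so r = 3 is a repeated root.
Hence u_h = (C1 + C2*x)*exp(3*x).
Since exp(3*x) solves the homogeneous equation (r = 3 is a root of multiplicity 2), multiply the trial by x^2. Try u_p = A*x^2*exp(3*x). Substituting into the equation and dividing by exp(3*x) gives A = -7/2, so u_p = -7*x^2*exp(3*x)/2.

u = C1*exp(3*x) - 7*x**2*exp(3*x)/2 + C2*x*exp(3*x)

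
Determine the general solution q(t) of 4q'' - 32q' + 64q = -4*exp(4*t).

Divide through by 4: q'' - 8q' + 16q = -exp(4*t).
Characteristic equation r² - 8r + 16 = 0 has discriminant (-8)² - 4·(16) = 0, so r = 4 is a repeated root.
Hence q_h = (C1 + C2*t)*exp(4*t).
Since exp(4*t) solves the homogeneous equation (r = 4 is a root of multiplicity 2), multiply the trial by t^2. Try q_p = A*t^2*exp(4*t). Substituting into the equation and dividing by exp(4*t) gives A = -1/2, so q_p = -t^2*exp(4*t)/2.

q = C1*exp(4*t) - t**2*exp(4*t)/2 + C2*t*exp(4*t)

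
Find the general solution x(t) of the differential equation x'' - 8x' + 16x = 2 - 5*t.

x = -1/32 - 5*t/16 + C1*exp(4*t) + C2*t*exp(4*t)

Characteristic equation r² - 8r + 16 = 0 has discriminant (-8)² - 4·(16) = 0, so r = 4 is a repeated root.
Hence x_h = (C1 + C2*t)*exp(4*t).
For the particular solution try x_p = A0 + A1*t. Substituting and matching coefficients of each power of t gives A0 = -1/32, A1 = -5/16, so x_p = -1/32 - 5*t/16.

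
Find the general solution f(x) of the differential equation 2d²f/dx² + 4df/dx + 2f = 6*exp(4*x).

Divide through by 2: f'' + 2f' + f = 3*exp(4*x).
Characteristic equation r² + 2r + 1 = 0 has discriminant (2)² - 4·(1) = 0, so r = -1 is a repeated root.
Hence f_h = (C1 + C2*x)*exp(-x).
Try f_p = A*exp(4*x). Substituting into the equation and dividing by exp(4*x) gives A = 3/25, so f_p = 3*exp(4*x)/25.

f = 3*exp(4*x)/25 + C1*exp(-x) + C2*x*exp(-x)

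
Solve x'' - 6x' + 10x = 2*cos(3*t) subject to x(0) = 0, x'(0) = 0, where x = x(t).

x = -36*sin(3*t)/325 + 2*cos(3*t)/325 - 2*cos(t)*exp(3*t)/325 + 114*exp(3*t)*sin(t)/325

Characteristic equation r² - 6r + 10 = 0 has discriminant (-6)² - 4·(10) = -4 < 0, so r = 3 ± i.
Hence x_h = C1*cos(t)*exp(3*t) + C2*exp(3*t)*sin(t).
Try x_p = A*cos(3*t) + B*sin(3*t). Substituting and equating the coefficients of cos(3t) and sin(3t) gives A = 2/325, B = -36/325, so x_p = -36*sin(3*t)/325 + 2*cos(3*t)/325.
General solution: x = -36*sin(3*t)/325 + 2*cos(3*t)/325 + C1*cos(t)*exp(3*t) + C2*exp(3*t)*sin(t).
Apply the initial conditions: x(0) = 2/325 + C1 = 0 and x'(0) = -108/325 + C2 + 3*C1 = 0. Solving gives C1 = -2/325, C2 = 114/325.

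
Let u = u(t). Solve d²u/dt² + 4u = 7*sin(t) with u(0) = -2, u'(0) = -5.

Characteristic equation r² + 4 = 0 has discriminant (0)² - 4·(4) = -16 < 0, so r = ± 2i.
Hence u_h = C1*cos(2*t) + C2*sin(2*t).
Try u_p = A*cos(t) + B*sin(t). Substituting and equating the coefficients of cos(t) and sin(t) gives A = 0, B = 7/3, so u_p = 7*sin(t)/3.
General solution: u = 7*sin(t)/3 + C1*cos(2*t) + C2*sin(2*t).
Apply the initial conditions: u(0) = C1 = -2 and u'(0) = 7/3 + 2*C2 = -5. Solving gives C1 = -2, C2 = -11/3.

u = -2*cos(2*t) - 11*sin(2*t)/3 + 7*sin(t)/3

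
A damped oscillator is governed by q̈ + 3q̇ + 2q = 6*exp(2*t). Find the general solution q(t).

Characteristic equation r² + 3r + 2 = 0 factors as (r + 1)(r + 2) = 0, so r = -1, -2.
Hence q_h = C1*exp(-t) + C2*exp(-2*t).
Try q_p = A*exp(2*t). Substituting into the equation and dividing by exp(2*t) gives A = 1/2, so q_p = exp(2*t)/2.

q = exp(2*t)/2 + C1*exp(-t) + C2*exp(-2*t)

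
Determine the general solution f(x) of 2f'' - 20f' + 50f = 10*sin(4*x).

Divide through by 2: f'' - 10f' + 25f = 5*sin(4*x).
Characteristic equation r² - 10r + 25 = 0 has discriminant (-10)² - 4·(25) = 0, so r = 5 is a repeated root.
Hence f_h = (C1 + C2*x)*exp(5*x).
Try f_p = A*cos(4*x) + B*sin(4*x). Substituting and equating the coefficients of cos(4x) and sin(4x) gives A = 200/1681, B = 45/1681, so f_p = 45*sin(4*x)/1681 + 200*cos(4*x)/1681.

f = 45*sin(4*x)/1681 + 200*cos(4*x)/1681 + C1*exp(5*x) + C2*x*exp(5*x)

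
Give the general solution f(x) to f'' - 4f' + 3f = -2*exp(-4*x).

Characteristic equation r² - 4r + 3 = 0 factors as (r - 1)(r - 3) = 0, so r = 1, 3.
Hence f_h = C1*exp(x) + C2*exp(3*x).
Try f_p = A*exp(-4*x). Substituting into the equation and dividing by exp(-4*x) gives A = -2/35, so f_p = -2*exp(-4*x)/35.

f = -2*exp(-4*x)/35 + C1*exp(x) + C2*exp(3*x)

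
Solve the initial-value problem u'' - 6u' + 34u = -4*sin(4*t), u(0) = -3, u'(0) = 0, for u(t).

u = -8*cos(4*t)/75 - 2*sin(4*t)/25 - 217*cos(5*t)*exp(3*t)/75 + 9*exp(3*t)*sin(5*t)/5

Characteristic equation r² - 6r + 34 = 0 has discriminant (-6)² - 4·(34) = -100 < 0, so r = 3 ± 5i.
Hence u_h = C1*cos(5*t)*exp(3*t) + C2*exp(3*t)*sin(5*t).
Try u_p = A*cos(4*t) + B*sin(4*t). Substituting and equating the coefficients of cos(4t) and sin(4t) gives A = -8/75, B = -2/25, so u_p = -8*cos(4*t)/75 - 2*sin(4*t)/25.
General solution: u = -8*cos(4*t)/75 - 2*sin(4*t)/25 + C1*cos(5*t)*exp(3*t) + C2*exp(3*t)*sin(5*t).
Apply the initial conditions: u(0) = -8/75 + C1 = -3 and u'(0) = -8/25 + 3*C1 + 5*C2 = 0. Solving gives C1 = -217/75, C2 = 9/5.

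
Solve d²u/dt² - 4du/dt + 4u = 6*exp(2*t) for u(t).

u = C1*exp(2*t) + 3*t**2*exp(2*t) + C2*t*exp(2*t)

Characteristic equation r² - 4r + 4 = 0 has discriminant (-4)² - 4·(4) = 0, so r = 2 is a repeated root.
Hence u_h = (C1 + C2*t)*exp(2*t).
Since exp(2*t) solves the homogeneous equation (r = 2 is a root of multiplicity 2), multiply the trial by t^2. Try u_p = A*t^2*exp(2*t). Substituting into the equation and dividing by exp(2*t) gives A = 3, so u_p = 3*t^2*exp(2*t).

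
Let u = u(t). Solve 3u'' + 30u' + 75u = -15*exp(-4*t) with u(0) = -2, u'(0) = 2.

u = -5*exp(-4*t) + 3*exp(-5*t) - 3*t*exp(-5*t)

Divide through by 3: u'' + 10u' + 25u = -5*exp(-4*t).
Characteristic equation r² + 10r + 25 = 0 has discriminant (10)² - 4·(25) = 0, so r = -5 is a repeated root.
Hence u_h = (C1 + C2*t)*exp(-5*t).
Try u_p = A*exp(-4*t). Substituting into the equation and dividing by exp(-4*t) gives A = -5, so u_p = -5*exp(-4*t).
General solution: u = -5*exp(-4*t) + C1*exp(-5*t) + C2*t*exp(-5*t).
Apply the initial conditions: u(0) = -5 + C1 = -2 and u'(0) = 20 + C2 - 5*C1 = 2. Solving gives C1 = 3, C2 = -3.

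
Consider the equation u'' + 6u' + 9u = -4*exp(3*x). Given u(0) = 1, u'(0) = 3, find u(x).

Characteristic equation r² + 6r + 9 = 0 has discriminant (6)² - 4·(9) = 0, so r = -3 is a repeated root.
Hence u_h = (C1 + C2*x)*exp(-3*x).
Try u_p = A*exp(3*x). Substituting into the equation and dividing by exp(3*x) gives A = -1/9, so u_p = -exp(3*x)/9.
General solution: u = -exp(3*x)/9 + C1*exp(-3*x) + C2*x*exp(-3*x).
Apply the initial conditions: u(0) = -1/9 + C1 = 1 and u'(0) = -1/3 + C2 - 3*C1 = 3. Solving gives C1 = 10/9, C2 = 20/3.

u = -exp(3*x)/9 + 10*exp(-3*x)/9 + 20*x*exp(-3*x)/3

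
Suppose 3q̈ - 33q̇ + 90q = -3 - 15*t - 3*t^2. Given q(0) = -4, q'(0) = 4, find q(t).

Divide through by 3: q'' - 11q' + 30q = -1 - t^2 - 5*t.
Characteristic equation r² - 11r + 30 = 0 factors as (r - 6)(r - 5) = 0, so r = 6, 5.
Hence q_h = C1*exp(6*t) + C2*exp(5*t).
For the particular solution try q_p = A0 + A1*t + A2*t^2. Substituting and matching coefficients of each power of t gives A0 = -683/6750, A1 = -43/225, A2 = -1/30, so q_p = -683/6750 - 43*t/225 - t^2/30.
General solution: q = -683/6750 - 43*t/225 - t^2/30 + C1*exp(6*t) + C2*exp(5*t).
Apply the initial conditions: q(0) = -683/6750 + C1 + C2 = -4 and q'(0) = -43/225 + 5*C2 + 6*C1 = 4. Solving gives C1 = 1279/54, C2 = -3448/125.

q = -683/6750 - 3448*exp(5*t)/125 - 43*t/225 - t**2/30 + 1279*exp(6*t)/54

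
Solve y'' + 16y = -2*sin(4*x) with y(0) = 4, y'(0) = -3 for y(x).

y = 4*cos(4*x) - 13*sin(4*x)/16 + x*cos(4*x)/4

Characteristic equation r² + 16 = 0 has discriminant (0)² - 4·(16) = -64 < 0, so r = ± 4i.
Hence y_h = C1*cos(4*x) + C2*sin(4*x).
Since ±4i are characteristic roots, multiply the trial by x. Try y_p = x*(A*cos(4*x) + B*sin(4*x)). Substituting and equating the coefficients of cos(4x) and sin(4x) gives A = 1/4, B = 0, so y_p = x*cos(4*x)/4.
General solution: y = C1*cos(4*x) + C2*sin(4*x) + x*cos(4*x)/4.
Apply the initial conditions: y(0) = C1 = 4 and y'(0) = 1/4 + 4*C2 = -3. Solving gives C1 = 4, C2 = -13/16.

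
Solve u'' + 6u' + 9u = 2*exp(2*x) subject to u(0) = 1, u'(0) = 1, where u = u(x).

u = 2*exp(2*x)/25 + 23*exp(-3*x)/25 + 18*x*exp(-3*x)/5

Characteristic equation r² + 6r + 9 = 0 has discriminant (6)² - 4·(9) = 0, so r = -3 is a repeated root.
Hence u_h = (C1 + C2*x)*exp(-3*x).
Try u_p = A*exp(2*x). Substituting into the equation and dividing by exp(2*x) gives A = 2/25, so u_p = 2*exp(2*x)/25.
General solution: u = 2*exp(2*x)/25 + C1*exp(-3*x) + C2*x*exp(-3*x).
Apply the initial conditions: u(0) = 2/25 + C1 = 1 and u'(0) = 4/25 + C2 - 3*C1 = 1. Solving gives C1 = 23/25, C2 = 18/5.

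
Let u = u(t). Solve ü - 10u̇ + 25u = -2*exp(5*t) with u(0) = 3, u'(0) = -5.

Characteristic equation r² - 10r + 25 = 0 has discriminant (-10)² - 4·(25) = 0, so r = 5 is a repeated root.
Hence u_h = (C1 + C2*t)*exp(5*t).
Since exp(5*t) solves the homogeneous equation (r = 5 is a root of multiplicity 2), multiply the trial by t^2. Try u_p = A*t^2*exp(5*t). Substituting into the equation and dividing by exp(5*t) gives A = -1, so u_p = -t^2*exp(5*t).
General solution: u = C1*exp(5*t) - t^2*exp(5*t) + C2*t*exp(5*t).
Apply the initial conditions: u(0) = C1 = 3 and u'(0) = C2 + 5*C1 = -5. Solving gives C1 = 3, C2 = -20.

u = 3*exp(5*t) - t**2*exp(5*t) - 20*t*exp(5*t)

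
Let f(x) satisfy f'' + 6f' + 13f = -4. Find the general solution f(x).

f = -4/13 + C1*cos(2*x)*exp(-3*x) + C2*exp(-3*x)*sin(2*x)

Characteristic equation r² + 6r + 13 = 0 has discriminant (6)² - 4·(13) = -16 < 0, so r = -3 ± 2i.
Hence f_h = C1*cos(2*x)*exp(-3*x) + C2*exp(-3*x)*sin(2*x).
For the particular solution try f_p = A0. Substituting and matching coefficients of each power of x gives A0 = -4/13, so f_p = -4/13.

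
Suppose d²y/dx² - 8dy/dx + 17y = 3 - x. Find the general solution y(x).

Characteristic equation r² - 8r + 17 = 0 has discriminant (-8)² - 4·(17) = -4 < 0, so r = 4 ± i.
Hence y_h = C1*cos(x)*exp(4*x) + C2*exp(4*x)*sin(x).
For the particular solution try y_p = A0 + A1*x. Substituting and matching coefficients of each power of x gives A0 = 43/289, A1 = -1/17, so y_p = 43/289 - x/17.

y = 43/289 - x/17 + C1*cos(x)*exp(4*x) + C2*exp(4*x)*sin(x)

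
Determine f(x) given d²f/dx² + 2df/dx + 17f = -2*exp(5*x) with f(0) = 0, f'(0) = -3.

Characteristic equation r² + 2r + 17 = 0 has discriminant (2)² - 4·(17) = -64 < 0, so r = -1 ± 4i.
Hence f_h = C1*cos(4*x)*exp(-x) + C2*exp(-x)*sin(4*x).
Try f_p = A*exp(5*x). Substituting into the equation and dividing by exp(5*x) gives A = -1/26, so f_p = -exp(5*x)/26.
General solution: f = -exp(5*x)/26 + C1*cos(4*x)*exp(-x) + C2*exp(-x)*sin(4*x).
Apply the initial conditions: f(0) = -1/26 + C1 = 0 and f'(0) = -5/26 - C1 + 4*C2 = -3. Solving gives C1 = 1/26, C2 = -9/13.

f = -exp(5*x)/26 - 9*exp(-x)*sin(4*x)/13 + cos(4*x)*exp(-x)/26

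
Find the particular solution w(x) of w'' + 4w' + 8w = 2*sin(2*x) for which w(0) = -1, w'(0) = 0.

w = -cos(2*x)/5 + sin(2*x)/10 - 9*exp(-2*x)*sin(2*x)/10 - 4*cos(2*x)*exp(-2*x)/5

Characteristic equation r² + 4r + 8 = 0 has discriminant (4)² - 4·(8) = -16 < 0, so r = -2 ± 2i.
Hence w_h = C1*cos(2*x)*exp(-2*x) + C2*exp(-2*x)*sin(2*x).
Try w_p = A*cos(2*x) + B*sin(2*x). Substituting and equating the coefficients of cos(2x) and sin(2x) gives A = -1/5, B = 1/10, so w_p = -cos(2*x)/5 + sin(2*x)/10.
General solution: w = -cos(2*x)/5 + sin(2*x)/10 + C1*cos(2*x)*exp(-2*x) + C2*exp(-2*x)*sin(2*x).
Apply the initial conditions: w(0) = -1/5 + C1 = -1 and w'(0) = 1/5 - 2*C1 + 2*C2 = 0. Solving gives C1 = -4/5, C2 = -9/10.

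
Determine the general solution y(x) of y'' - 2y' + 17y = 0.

Characteristic equation r² - 2r + 17 = 0 has discriminant (-2)² - 4·(17) = -64 < 0, so r = 1 ± 4i.
Hence y_h = C1*cos(4*x)*exp(x) + C2*exp(x)*sin(4*x).

y = C1*cos(4*x)*exp(x) + C2*exp(x)*sin(4*x)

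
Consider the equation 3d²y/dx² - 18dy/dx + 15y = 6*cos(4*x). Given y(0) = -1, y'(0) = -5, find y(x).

Divide through by 3: y'' - 6y' + 5y = 2*cos(4*x).
Characteristic equation r² - 6r + 5 = 0 factors as (r - 5)(r - 1) = 0, so r = 5, 1.
Hence y_h = C1*exp(5*x) + C2*exp(x).
Try y_p = A*cos(4*x) + B*sin(4*x). Substituting and equating the coefficients of cos(4x) and sin(4x) gives A = -22/697, B = -48/697, so y_p = -48*sin(4*x)/697 - 22*cos(4*x)/697.
General solution: y = -48*sin(4*x)/697 - 22*cos(4*x)/697 + C1*exp(5*x) + C2*exp(x).
Apply the initial conditions: y(0) = -22/697 + C1 + C2 = -1 and y'(0) = -192/697 + C2 + 5*C1 = -5. Solving gives C1 = -77/82, C2 = -1/34.

y = -77*exp(5*x)/82 - 48*sin(4*x)/697 - 22*cos(4*x)/697 - exp(x)/34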